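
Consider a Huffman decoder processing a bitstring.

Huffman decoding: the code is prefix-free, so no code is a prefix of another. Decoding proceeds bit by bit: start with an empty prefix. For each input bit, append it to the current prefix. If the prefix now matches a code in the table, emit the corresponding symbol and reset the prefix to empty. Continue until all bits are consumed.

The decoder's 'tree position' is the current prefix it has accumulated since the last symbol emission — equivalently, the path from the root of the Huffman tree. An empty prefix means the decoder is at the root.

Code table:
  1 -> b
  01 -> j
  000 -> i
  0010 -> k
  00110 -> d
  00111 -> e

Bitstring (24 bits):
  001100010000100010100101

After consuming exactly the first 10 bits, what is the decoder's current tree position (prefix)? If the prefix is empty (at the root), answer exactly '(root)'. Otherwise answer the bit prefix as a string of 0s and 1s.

Bit 0: prefix='0' (no match yet)
Bit 1: prefix='00' (no match yet)
Bit 2: prefix='001' (no match yet)
Bit 3: prefix='0011' (no match yet)
Bit 4: prefix='00110' -> emit 'd', reset
Bit 5: prefix='0' (no match yet)
Bit 6: prefix='00' (no match yet)
Bit 7: prefix='001' (no match yet)
Bit 8: prefix='0010' -> emit 'k', reset
Bit 9: prefix='0' (no match yet)

Answer: 0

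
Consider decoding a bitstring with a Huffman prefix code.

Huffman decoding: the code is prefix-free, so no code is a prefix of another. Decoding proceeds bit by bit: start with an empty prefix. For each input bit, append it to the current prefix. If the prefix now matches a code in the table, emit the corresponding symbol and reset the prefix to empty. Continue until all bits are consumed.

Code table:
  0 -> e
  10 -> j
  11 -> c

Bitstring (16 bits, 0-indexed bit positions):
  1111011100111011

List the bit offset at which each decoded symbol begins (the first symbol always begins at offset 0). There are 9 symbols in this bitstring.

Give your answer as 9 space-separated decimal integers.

Bit 0: prefix='1' (no match yet)
Bit 1: prefix='11' -> emit 'c', reset
Bit 2: prefix='1' (no match yet)
Bit 3: prefix='11' -> emit 'c', reset
Bit 4: prefix='0' -> emit 'e', reset
Bit 5: prefix='1' (no match yet)
Bit 6: prefix='11' -> emit 'c', reset
Bit 7: prefix='1' (no match yet)
Bit 8: prefix='10' -> emit 'j', reset
Bit 9: prefix='0' -> emit 'e', reset
Bit 10: prefix='1' (no match yet)
Bit 11: prefix='11' -> emit 'c', reset
Bit 12: prefix='1' (no match yet)
Bit 13: prefix='10' -> emit 'j', reset
Bit 14: prefix='1' (no match yet)
Bit 15: prefix='11' -> emit 'c', reset

Answer: 0 2 4 5 7 9 10 12 14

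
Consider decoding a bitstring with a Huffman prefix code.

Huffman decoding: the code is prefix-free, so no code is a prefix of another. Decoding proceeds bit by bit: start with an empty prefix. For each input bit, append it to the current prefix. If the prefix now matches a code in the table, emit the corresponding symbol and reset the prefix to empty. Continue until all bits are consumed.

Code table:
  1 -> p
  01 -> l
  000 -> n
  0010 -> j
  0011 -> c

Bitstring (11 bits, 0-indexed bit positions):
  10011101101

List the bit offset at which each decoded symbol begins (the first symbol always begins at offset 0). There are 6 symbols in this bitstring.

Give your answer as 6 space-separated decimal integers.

Bit 0: prefix='1' -> emit 'p', reset
Bit 1: prefix='0' (no match yet)
Bit 2: prefix='00' (no match yet)
Bit 3: prefix='001' (no match yet)
Bit 4: prefix='0011' -> emit 'c', reset
Bit 5: prefix='1' -> emit 'p', reset
Bit 6: prefix='0' (no match yet)
Bit 7: prefix='01' -> emit 'l', reset
Bit 8: prefix='1' -> emit 'p', reset
Bit 9: prefix='0' (no match yet)
Bit 10: prefix='01' -> emit 'l', reset

Answer: 0 1 5 6 8 9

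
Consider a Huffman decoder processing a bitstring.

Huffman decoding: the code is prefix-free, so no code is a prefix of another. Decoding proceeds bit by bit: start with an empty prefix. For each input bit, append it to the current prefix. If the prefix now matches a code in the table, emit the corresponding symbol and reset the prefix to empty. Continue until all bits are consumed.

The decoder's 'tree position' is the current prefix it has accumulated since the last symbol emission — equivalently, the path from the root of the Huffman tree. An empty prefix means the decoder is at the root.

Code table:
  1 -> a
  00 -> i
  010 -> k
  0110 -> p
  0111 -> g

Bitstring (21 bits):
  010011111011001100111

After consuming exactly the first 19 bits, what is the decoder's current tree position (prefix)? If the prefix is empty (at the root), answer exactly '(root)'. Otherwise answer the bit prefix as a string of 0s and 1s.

Bit 0: prefix='0' (no match yet)
Bit 1: prefix='01' (no match yet)
Bit 2: prefix='010' -> emit 'k', reset
Bit 3: prefix='0' (no match yet)
Bit 4: prefix='01' (no match yet)
Bit 5: prefix='011' (no match yet)
Bit 6: prefix='0111' -> emit 'g', reset
Bit 7: prefix='1' -> emit 'a', reset
Bit 8: prefix='1' -> emit 'a', reset
Bit 9: prefix='0' (no match yet)
Bit 10: prefix='01' (no match yet)
Bit 11: prefix='011' (no match yet)
Bit 12: prefix='0110' -> emit 'p', reset
Bit 13: prefix='0' (no match yet)
Bit 14: prefix='01' (no match yet)
Bit 15: prefix='011' (no match yet)
Bit 16: prefix='0110' -> emit 'p', reset
Bit 17: prefix='0' (no match yet)
Bit 18: prefix='01' (no match yet)

Answer: 01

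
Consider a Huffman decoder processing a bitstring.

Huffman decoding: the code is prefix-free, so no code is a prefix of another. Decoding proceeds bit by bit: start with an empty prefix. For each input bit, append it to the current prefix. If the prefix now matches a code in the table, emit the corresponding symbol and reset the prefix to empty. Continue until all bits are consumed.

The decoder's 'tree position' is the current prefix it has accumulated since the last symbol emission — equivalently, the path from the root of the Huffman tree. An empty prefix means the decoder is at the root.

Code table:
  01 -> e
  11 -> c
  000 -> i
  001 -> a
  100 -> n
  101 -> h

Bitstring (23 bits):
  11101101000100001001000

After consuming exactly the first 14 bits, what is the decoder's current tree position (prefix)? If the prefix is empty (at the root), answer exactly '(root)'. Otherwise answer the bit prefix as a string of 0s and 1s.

Bit 0: prefix='1' (no match yet)
Bit 1: prefix='11' -> emit 'c', reset
Bit 2: prefix='1' (no match yet)
Bit 3: prefix='10' (no match yet)
Bit 4: prefix='101' -> emit 'h', reset
Bit 5: prefix='1' (no match yet)
Bit 6: prefix='10' (no match yet)
Bit 7: prefix='101' -> emit 'h', reset
Bit 8: prefix='0' (no match yet)
Bit 9: prefix='00' (no match yet)
Bit 10: prefix='000' -> emit 'i', reset
Bit 11: prefix='1' (no match yet)
Bit 12: prefix='10' (no match yet)
Bit 13: prefix='100' -> emit 'n', reset

Answer: (root)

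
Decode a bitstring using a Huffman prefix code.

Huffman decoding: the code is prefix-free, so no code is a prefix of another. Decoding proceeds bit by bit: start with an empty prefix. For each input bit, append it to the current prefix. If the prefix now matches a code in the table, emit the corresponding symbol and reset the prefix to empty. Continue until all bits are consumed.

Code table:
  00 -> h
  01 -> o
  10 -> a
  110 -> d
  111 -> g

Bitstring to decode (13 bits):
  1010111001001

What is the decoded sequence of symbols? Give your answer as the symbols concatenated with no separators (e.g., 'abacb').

Bit 0: prefix='1' (no match yet)
Bit 1: prefix='10' -> emit 'a', reset
Bit 2: prefix='1' (no match yet)
Bit 3: prefix='10' -> emit 'a', reset
Bit 4: prefix='1' (no match yet)
Bit 5: prefix='11' (no match yet)
Bit 6: prefix='111' -> emit 'g', reset
Bit 7: prefix='0' (no match yet)
Bit 8: prefix='00' -> emit 'h', reset
Bit 9: prefix='1' (no match yet)
Bit 10: prefix='10' -> emit 'a', reset
Bit 11: prefix='0' (no match yet)
Bit 12: prefix='01' -> emit 'o', reset

Answer: aaghao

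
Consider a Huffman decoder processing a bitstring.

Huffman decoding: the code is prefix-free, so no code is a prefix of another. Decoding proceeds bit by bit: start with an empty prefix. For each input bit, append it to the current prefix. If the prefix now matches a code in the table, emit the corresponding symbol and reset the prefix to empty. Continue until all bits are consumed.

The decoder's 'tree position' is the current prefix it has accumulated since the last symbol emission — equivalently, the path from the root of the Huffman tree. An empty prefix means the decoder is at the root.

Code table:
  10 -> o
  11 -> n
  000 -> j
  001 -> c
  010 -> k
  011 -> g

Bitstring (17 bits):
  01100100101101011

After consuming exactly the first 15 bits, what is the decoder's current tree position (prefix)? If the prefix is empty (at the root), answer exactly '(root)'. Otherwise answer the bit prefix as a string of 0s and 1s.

Bit 0: prefix='0' (no match yet)
Bit 1: prefix='01' (no match yet)
Bit 2: prefix='011' -> emit 'g', reset
Bit 3: prefix='0' (no match yet)
Bit 4: prefix='00' (no match yet)
Bit 5: prefix='001' -> emit 'c', reset
Bit 6: prefix='0' (no match yet)
Bit 7: prefix='00' (no match yet)
Bit 8: prefix='001' -> emit 'c', reset
Bit 9: prefix='0' (no match yet)
Bit 10: prefix='01' (no match yet)
Bit 11: prefix='011' -> emit 'g', reset
Bit 12: prefix='0' (no match yet)
Bit 13: prefix='01' (no match yet)
Bit 14: prefix='010' -> emit 'k', reset

Answer: (root)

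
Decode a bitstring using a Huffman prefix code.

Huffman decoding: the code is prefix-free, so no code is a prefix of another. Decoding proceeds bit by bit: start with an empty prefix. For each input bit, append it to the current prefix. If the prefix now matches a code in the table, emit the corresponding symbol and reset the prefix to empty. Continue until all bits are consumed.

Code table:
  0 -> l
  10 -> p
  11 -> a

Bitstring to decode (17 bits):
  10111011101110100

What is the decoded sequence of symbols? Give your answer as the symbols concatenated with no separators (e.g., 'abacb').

Answer: papapappl

Derivation:
Bit 0: prefix='1' (no match yet)
Bit 1: prefix='10' -> emit 'p', reset
Bit 2: prefix='1' (no match yet)
Bit 3: prefix='11' -> emit 'a', reset
Bit 4: prefix='1' (no match yet)
Bit 5: prefix='10' -> emit 'p', reset
Bit 6: prefix='1' (no match yet)
Bit 7: prefix='11' -> emit 'a', reset
Bit 8: prefix='1' (no match yet)
Bit 9: prefix='10' -> emit 'p', reset
Bit 10: prefix='1' (no match yet)
Bit 11: prefix='11' -> emit 'a', reset
Bit 12: prefix='1' (no match yet)
Bit 13: prefix='10' -> emit 'p', reset
Bit 14: prefix='1' (no match yet)
Bit 15: prefix='10' -> emit 'p', reset
Bit 16: prefix='0' -> emit 'l', reset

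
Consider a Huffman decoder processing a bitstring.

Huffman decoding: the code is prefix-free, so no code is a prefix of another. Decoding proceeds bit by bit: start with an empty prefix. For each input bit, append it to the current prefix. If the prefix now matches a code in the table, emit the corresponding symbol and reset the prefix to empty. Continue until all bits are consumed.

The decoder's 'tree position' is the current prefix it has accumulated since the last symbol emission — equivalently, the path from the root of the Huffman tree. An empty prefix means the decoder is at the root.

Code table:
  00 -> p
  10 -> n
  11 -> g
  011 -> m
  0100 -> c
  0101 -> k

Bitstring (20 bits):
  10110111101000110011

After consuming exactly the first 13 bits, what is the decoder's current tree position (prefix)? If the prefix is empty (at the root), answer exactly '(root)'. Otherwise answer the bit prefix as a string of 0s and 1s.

Bit 0: prefix='1' (no match yet)
Bit 1: prefix='10' -> emit 'n', reset
Bit 2: prefix='1' (no match yet)
Bit 3: prefix='11' -> emit 'g', reset
Bit 4: prefix='0' (no match yet)
Bit 5: prefix='01' (no match yet)
Bit 6: prefix='011' -> emit 'm', reset
Bit 7: prefix='1' (no match yet)
Bit 8: prefix='11' -> emit 'g', reset
Bit 9: prefix='0' (no match yet)
Bit 10: prefix='01' (no match yet)
Bit 11: prefix='010' (no match yet)
Bit 12: prefix='0100' -> emit 'c', reset

Answer: (root)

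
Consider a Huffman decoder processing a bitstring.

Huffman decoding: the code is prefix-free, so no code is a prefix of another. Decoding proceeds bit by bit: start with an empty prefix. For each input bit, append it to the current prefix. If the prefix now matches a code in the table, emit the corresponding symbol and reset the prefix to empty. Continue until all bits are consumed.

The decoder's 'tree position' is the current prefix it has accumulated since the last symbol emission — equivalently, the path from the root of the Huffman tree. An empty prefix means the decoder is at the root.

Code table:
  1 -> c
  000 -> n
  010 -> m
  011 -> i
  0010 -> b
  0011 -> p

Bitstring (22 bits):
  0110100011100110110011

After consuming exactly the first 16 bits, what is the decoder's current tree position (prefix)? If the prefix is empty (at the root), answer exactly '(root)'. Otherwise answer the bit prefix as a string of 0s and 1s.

Bit 0: prefix='0' (no match yet)
Bit 1: prefix='01' (no match yet)
Bit 2: prefix='011' -> emit 'i', reset
Bit 3: prefix='0' (no match yet)
Bit 4: prefix='01' (no match yet)
Bit 5: prefix='010' -> emit 'm', reset
Bit 6: prefix='0' (no match yet)
Bit 7: prefix='00' (no match yet)
Bit 8: prefix='001' (no match yet)
Bit 9: prefix='0011' -> emit 'p', reset
Bit 10: prefix='1' -> emit 'c', reset
Bit 11: prefix='0' (no match yet)
Bit 12: prefix='00' (no match yet)
Bit 13: prefix='001' (no match yet)
Bit 14: prefix='0011' -> emit 'p', reset
Bit 15: prefix='0' (no match yet)

Answer: 0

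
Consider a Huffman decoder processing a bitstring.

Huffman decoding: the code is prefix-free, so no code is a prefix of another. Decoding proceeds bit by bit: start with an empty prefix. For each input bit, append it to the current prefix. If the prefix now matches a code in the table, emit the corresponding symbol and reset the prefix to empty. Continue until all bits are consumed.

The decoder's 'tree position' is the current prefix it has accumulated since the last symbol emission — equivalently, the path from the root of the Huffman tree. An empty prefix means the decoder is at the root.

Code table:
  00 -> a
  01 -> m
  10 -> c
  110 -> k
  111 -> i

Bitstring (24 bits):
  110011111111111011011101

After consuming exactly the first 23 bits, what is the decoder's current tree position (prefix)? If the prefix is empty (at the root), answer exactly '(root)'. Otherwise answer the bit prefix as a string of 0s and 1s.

Answer: 0

Derivation:
Bit 0: prefix='1' (no match yet)
Bit 1: prefix='11' (no match yet)
Bit 2: prefix='110' -> emit 'k', reset
Bit 3: prefix='0' (no match yet)
Bit 4: prefix='01' -> emit 'm', reset
Bit 5: prefix='1' (no match yet)
Bit 6: prefix='11' (no match yet)
Bit 7: prefix='111' -> emit 'i', reset
Bit 8: prefix='1' (no match yet)
Bit 9: prefix='11' (no match yet)
Bit 10: prefix='111' -> emit 'i', reset
Bit 11: prefix='1' (no match yet)
Bit 12: prefix='11' (no match yet)
Bit 13: prefix='111' -> emit 'i', reset
Bit 14: prefix='1' (no match yet)
Bit 15: prefix='10' -> emit 'c', reset
Bit 16: prefix='1' (no match yet)
Bit 17: prefix='11' (no match yet)
Bit 18: prefix='110' -> emit 'k', reset
Bit 19: prefix='1' (no match yet)
Bit 20: prefix='11' (no match yet)
Bit 21: prefix='111' -> emit 'i', reset
Bit 22: prefix='0' (no match yet)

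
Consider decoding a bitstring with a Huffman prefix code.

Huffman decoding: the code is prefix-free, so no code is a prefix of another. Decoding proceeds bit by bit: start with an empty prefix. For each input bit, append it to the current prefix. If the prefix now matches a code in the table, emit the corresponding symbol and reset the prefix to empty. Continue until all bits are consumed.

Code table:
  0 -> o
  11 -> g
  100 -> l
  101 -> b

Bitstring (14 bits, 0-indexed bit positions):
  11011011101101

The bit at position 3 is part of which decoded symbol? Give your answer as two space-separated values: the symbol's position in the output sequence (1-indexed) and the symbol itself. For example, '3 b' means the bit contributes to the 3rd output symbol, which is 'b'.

Bit 0: prefix='1' (no match yet)
Bit 1: prefix='11' -> emit 'g', reset
Bit 2: prefix='0' -> emit 'o', reset
Bit 3: prefix='1' (no match yet)
Bit 4: prefix='11' -> emit 'g', reset
Bit 5: prefix='0' -> emit 'o', reset
Bit 6: prefix='1' (no match yet)
Bit 7: prefix='11' -> emit 'g', reset

Answer: 3 g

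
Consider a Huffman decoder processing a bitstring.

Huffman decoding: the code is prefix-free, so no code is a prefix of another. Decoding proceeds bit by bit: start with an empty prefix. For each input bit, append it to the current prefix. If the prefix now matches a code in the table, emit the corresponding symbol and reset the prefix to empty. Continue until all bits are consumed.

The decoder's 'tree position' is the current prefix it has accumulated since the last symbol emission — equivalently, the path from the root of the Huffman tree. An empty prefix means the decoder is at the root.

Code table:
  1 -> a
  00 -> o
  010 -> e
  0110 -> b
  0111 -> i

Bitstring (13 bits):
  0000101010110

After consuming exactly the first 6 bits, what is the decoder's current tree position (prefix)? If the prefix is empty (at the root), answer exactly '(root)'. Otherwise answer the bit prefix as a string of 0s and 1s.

Bit 0: prefix='0' (no match yet)
Bit 1: prefix='00' -> emit 'o', reset
Bit 2: prefix='0' (no match yet)
Bit 3: prefix='00' -> emit 'o', reset
Bit 4: prefix='1' -> emit 'a', reset
Bit 5: prefix='0' (no match yet)

Answer: 0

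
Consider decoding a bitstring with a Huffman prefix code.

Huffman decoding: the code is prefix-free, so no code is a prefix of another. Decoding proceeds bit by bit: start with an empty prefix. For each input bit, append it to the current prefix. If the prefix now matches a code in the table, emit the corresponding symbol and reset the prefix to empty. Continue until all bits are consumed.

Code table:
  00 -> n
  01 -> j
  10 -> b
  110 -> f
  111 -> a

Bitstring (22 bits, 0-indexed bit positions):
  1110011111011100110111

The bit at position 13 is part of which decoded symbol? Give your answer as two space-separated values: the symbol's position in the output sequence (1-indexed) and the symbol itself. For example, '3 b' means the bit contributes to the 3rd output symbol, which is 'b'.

Answer: 5 a

Derivation:
Bit 0: prefix='1' (no match yet)
Bit 1: prefix='11' (no match yet)
Bit 2: prefix='111' -> emit 'a', reset
Bit 3: prefix='0' (no match yet)
Bit 4: prefix='00' -> emit 'n', reset
Bit 5: prefix='1' (no match yet)
Bit 6: prefix='11' (no match yet)
Bit 7: prefix='111' -> emit 'a', reset
Bit 8: prefix='1' (no match yet)
Bit 9: prefix='11' (no match yet)
Bit 10: prefix='110' -> emit 'f', reset
Bit 11: prefix='1' (no match yet)
Bit 12: prefix='11' (no match yet)
Bit 13: prefix='111' -> emit 'a', reset
Bit 14: prefix='0' (no match yet)
Bit 15: prefix='00' -> emit 'n', reset
Bit 16: prefix='1' (no match yet)
Bit 17: prefix='11' (no match yet)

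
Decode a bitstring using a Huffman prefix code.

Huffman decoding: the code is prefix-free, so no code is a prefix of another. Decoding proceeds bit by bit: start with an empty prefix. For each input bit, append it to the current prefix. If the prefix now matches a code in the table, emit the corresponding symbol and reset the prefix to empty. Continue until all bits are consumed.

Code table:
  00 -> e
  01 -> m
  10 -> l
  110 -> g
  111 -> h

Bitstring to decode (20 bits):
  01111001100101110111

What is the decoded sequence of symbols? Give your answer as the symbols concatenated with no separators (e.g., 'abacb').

Bit 0: prefix='0' (no match yet)
Bit 1: prefix='01' -> emit 'm', reset
Bit 2: prefix='1' (no match yet)
Bit 3: prefix='11' (no match yet)
Bit 4: prefix='111' -> emit 'h', reset
Bit 5: prefix='0' (no match yet)
Bit 6: prefix='00' -> emit 'e', reset
Bit 7: prefix='1' (no match yet)
Bit 8: prefix='11' (no match yet)
Bit 9: prefix='110' -> emit 'g', reset
Bit 10: prefix='0' (no match yet)
Bit 11: prefix='01' -> emit 'm', reset
Bit 12: prefix='0' (no match yet)
Bit 13: prefix='01' -> emit 'm', reset
Bit 14: prefix='1' (no match yet)
Bit 15: prefix='11' (no match yet)
Bit 16: prefix='110' -> emit 'g', reset
Bit 17: prefix='1' (no match yet)
Bit 18: prefix='11' (no match yet)
Bit 19: prefix='111' -> emit 'h', reset

Answer: mhegmmgh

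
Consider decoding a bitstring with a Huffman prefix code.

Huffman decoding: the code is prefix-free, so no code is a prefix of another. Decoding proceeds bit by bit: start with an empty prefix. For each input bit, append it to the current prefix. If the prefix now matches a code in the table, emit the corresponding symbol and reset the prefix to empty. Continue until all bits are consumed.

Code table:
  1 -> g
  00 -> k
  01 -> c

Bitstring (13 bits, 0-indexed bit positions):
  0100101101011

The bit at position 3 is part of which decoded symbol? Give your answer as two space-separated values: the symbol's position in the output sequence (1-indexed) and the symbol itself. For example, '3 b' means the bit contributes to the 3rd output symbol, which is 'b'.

Bit 0: prefix='0' (no match yet)
Bit 1: prefix='01' -> emit 'c', reset
Bit 2: prefix='0' (no match yet)
Bit 3: prefix='00' -> emit 'k', reset
Bit 4: prefix='1' -> emit 'g', reset
Bit 5: prefix='0' (no match yet)
Bit 6: prefix='01' -> emit 'c', reset
Bit 7: prefix='1' -> emit 'g', reset

Answer: 2 k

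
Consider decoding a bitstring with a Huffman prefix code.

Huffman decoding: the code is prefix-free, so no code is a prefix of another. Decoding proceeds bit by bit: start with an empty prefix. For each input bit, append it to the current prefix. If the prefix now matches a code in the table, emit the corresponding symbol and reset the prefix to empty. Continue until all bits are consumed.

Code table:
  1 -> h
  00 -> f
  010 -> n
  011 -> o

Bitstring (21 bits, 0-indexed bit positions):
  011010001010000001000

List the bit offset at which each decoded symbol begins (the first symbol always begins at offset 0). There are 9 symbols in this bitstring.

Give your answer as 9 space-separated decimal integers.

Answer: 0 3 6 8 9 12 14 16 19

Derivation:
Bit 0: prefix='0' (no match yet)
Bit 1: prefix='01' (no match yet)
Bit 2: prefix='011' -> emit 'o', reset
Bit 3: prefix='0' (no match yet)
Bit 4: prefix='01' (no match yet)
Bit 5: prefix='010' -> emit 'n', reset
Bit 6: prefix='0' (no match yet)
Bit 7: prefix='00' -> emit 'f', reset
Bit 8: prefix='1' -> emit 'h', reset
Bit 9: prefix='0' (no match yet)
Bit 10: prefix='01' (no match yet)
Bit 11: prefix='010' -> emit 'n', reset
Bit 12: prefix='0' (no match yet)
Bit 13: prefix='00' -> emit 'f', reset
Bit 14: prefix='0' (no match yet)
Bit 15: prefix='00' -> emit 'f', reset
Bit 16: prefix='0' (no match yet)
Bit 17: prefix='01' (no match yet)
Bit 18: prefix='010' -> emit 'n', reset
Bit 19: prefix='0' (no match yet)
Bit 20: prefix='00' -> emit 'f', reset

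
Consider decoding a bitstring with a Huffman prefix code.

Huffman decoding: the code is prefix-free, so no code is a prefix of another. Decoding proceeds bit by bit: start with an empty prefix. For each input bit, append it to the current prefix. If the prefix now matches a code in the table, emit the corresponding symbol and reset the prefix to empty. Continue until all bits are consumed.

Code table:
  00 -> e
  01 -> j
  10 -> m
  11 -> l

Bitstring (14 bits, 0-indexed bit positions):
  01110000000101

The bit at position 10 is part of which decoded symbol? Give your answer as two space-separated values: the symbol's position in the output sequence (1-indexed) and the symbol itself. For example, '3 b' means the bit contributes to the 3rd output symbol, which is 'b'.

Bit 0: prefix='0' (no match yet)
Bit 1: prefix='01' -> emit 'j', reset
Bit 2: prefix='1' (no match yet)
Bit 3: prefix='11' -> emit 'l', reset
Bit 4: prefix='0' (no match yet)
Bit 5: prefix='00' -> emit 'e', reset
Bit 6: prefix='0' (no match yet)
Bit 7: prefix='00' -> emit 'e', reset
Bit 8: prefix='0' (no match yet)
Bit 9: prefix='00' -> emit 'e', reset
Bit 10: prefix='0' (no match yet)
Bit 11: prefix='01' -> emit 'j', reset
Bit 12: prefix='0' (no match yet)
Bit 13: prefix='01' -> emit 'j', reset

Answer: 6 j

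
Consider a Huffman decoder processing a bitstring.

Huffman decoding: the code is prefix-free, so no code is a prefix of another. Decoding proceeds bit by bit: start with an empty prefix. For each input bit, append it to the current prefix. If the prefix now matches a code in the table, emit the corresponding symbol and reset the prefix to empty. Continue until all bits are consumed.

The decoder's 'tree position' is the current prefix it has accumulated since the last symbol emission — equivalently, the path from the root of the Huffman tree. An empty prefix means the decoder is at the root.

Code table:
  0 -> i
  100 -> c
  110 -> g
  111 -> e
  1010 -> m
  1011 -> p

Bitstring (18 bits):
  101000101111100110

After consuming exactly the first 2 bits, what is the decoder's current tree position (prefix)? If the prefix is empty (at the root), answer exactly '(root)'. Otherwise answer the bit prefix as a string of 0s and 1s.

Bit 0: prefix='1' (no match yet)
Bit 1: prefix='10' (no match yet)

Answer: 10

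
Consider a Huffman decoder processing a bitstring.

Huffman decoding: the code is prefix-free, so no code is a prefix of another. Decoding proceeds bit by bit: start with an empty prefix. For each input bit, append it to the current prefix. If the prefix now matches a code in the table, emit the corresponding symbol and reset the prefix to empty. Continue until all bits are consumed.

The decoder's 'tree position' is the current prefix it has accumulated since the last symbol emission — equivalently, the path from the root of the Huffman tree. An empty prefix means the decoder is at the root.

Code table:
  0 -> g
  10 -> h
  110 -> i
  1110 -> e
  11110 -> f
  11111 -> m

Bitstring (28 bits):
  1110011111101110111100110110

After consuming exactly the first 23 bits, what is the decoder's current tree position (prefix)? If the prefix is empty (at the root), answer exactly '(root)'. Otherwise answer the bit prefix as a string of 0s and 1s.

Answer: 1

Derivation:
Bit 0: prefix='1' (no match yet)
Bit 1: prefix='11' (no match yet)
Bit 2: prefix='111' (no match yet)
Bit 3: prefix='1110' -> emit 'e', reset
Bit 4: prefix='0' -> emit 'g', reset
Bit 5: prefix='1' (no match yet)
Bit 6: prefix='11' (no match yet)
Bit 7: prefix='111' (no match yet)
Bit 8: prefix='1111' (no match yet)
Bit 9: prefix='11111' -> emit 'm', reset
Bit 10: prefix='1' (no match yet)
Bit 11: prefix='10' -> emit 'h', reset
Bit 12: prefix='1' (no match yet)
Bit 13: prefix='11' (no match yet)
Bit 14: prefix='111' (no match yet)
Bit 15: prefix='1110' -> emit 'e', reset
Bit 16: prefix='1' (no match yet)
Bit 17: prefix='11' (no match yet)
Bit 18: prefix='111' (no match yet)
Bit 19: prefix='1111' (no match yet)
Bit 20: prefix='11110' -> emit 'f', reset
Bit 21: prefix='0' -> emit 'g', reset
Bit 22: prefix='1' (no match yet)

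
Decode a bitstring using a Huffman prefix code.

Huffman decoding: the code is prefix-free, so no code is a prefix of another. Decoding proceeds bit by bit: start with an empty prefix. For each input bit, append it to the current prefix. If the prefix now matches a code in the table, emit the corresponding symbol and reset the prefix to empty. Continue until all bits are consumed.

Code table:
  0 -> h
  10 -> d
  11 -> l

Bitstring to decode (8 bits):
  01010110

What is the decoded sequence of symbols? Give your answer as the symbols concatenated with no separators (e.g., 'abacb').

Bit 0: prefix='0' -> emit 'h', reset
Bit 1: prefix='1' (no match yet)
Bit 2: prefix='10' -> emit 'd', reset
Bit 3: prefix='1' (no match yet)
Bit 4: prefix='10' -> emit 'd', reset
Bit 5: prefix='1' (no match yet)
Bit 6: prefix='11' -> emit 'l', reset
Bit 7: prefix='0' -> emit 'h', reset

Answer: hddlh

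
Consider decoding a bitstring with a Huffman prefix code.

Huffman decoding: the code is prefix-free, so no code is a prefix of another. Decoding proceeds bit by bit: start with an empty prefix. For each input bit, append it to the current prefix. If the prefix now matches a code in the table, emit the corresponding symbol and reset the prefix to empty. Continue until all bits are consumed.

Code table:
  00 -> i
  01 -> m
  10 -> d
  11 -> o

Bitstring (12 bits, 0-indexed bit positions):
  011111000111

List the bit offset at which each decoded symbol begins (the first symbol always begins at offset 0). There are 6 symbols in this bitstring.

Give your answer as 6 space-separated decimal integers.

Bit 0: prefix='0' (no match yet)
Bit 1: prefix='01' -> emit 'm', reset
Bit 2: prefix='1' (no match yet)
Bit 3: prefix='11' -> emit 'o', reset
Bit 4: prefix='1' (no match yet)
Bit 5: prefix='11' -> emit 'o', reset
Bit 6: prefix='0' (no match yet)
Bit 7: prefix='00' -> emit 'i', reset
Bit 8: prefix='0' (no match yet)
Bit 9: prefix='01' -> emit 'm', reset
Bit 10: prefix='1' (no match yet)
Bit 11: prefix='11' -> emit 'o', reset

Answer: 0 2 4 6 8 10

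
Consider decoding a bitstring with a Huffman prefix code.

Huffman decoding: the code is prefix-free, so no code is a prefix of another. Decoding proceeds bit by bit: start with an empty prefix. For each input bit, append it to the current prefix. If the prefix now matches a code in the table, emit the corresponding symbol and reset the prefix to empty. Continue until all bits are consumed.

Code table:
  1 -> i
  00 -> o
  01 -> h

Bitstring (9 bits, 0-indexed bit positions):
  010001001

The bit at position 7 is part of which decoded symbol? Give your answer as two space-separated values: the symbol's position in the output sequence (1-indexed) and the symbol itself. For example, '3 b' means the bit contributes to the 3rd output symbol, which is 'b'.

Bit 0: prefix='0' (no match yet)
Bit 1: prefix='01' -> emit 'h', reset
Bit 2: prefix='0' (no match yet)
Bit 3: prefix='00' -> emit 'o', reset
Bit 4: prefix='0' (no match yet)
Bit 5: prefix='01' -> emit 'h', reset
Bit 6: prefix='0' (no match yet)
Bit 7: prefix='00' -> emit 'o', reset
Bit 8: prefix='1' -> emit 'i', reset

Answer: 4 o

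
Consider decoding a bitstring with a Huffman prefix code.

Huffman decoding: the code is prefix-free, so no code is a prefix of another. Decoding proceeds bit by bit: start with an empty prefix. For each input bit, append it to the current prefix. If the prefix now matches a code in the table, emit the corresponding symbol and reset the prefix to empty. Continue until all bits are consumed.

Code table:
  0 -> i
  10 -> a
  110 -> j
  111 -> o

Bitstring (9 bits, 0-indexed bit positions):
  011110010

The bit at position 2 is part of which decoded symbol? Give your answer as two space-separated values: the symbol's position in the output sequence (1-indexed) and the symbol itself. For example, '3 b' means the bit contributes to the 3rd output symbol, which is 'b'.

Bit 0: prefix='0' -> emit 'i', reset
Bit 1: prefix='1' (no match yet)
Bit 2: prefix='11' (no match yet)
Bit 3: prefix='111' -> emit 'o', reset
Bit 4: prefix='1' (no match yet)
Bit 5: prefix='10' -> emit 'a', reset
Bit 6: prefix='0' -> emit 'i', reset

Answer: 2 o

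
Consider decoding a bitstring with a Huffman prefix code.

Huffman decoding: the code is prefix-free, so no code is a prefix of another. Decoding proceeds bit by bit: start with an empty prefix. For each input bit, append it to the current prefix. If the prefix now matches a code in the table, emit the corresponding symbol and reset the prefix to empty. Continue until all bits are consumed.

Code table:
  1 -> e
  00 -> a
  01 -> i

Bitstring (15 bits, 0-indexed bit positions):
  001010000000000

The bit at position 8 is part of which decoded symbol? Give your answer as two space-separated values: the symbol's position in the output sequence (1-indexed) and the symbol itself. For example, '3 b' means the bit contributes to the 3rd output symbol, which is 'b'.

Answer: 5 a

Derivation:
Bit 0: prefix='0' (no match yet)
Bit 1: prefix='00' -> emit 'a', reset
Bit 2: prefix='1' -> emit 'e', reset
Bit 3: prefix='0' (no match yet)
Bit 4: prefix='01' -> emit 'i', reset
Bit 5: prefix='0' (no match yet)
Bit 6: prefix='00' -> emit 'a', reset
Bit 7: prefix='0' (no match yet)
Bit 8: prefix='00' -> emit 'a', reset
Bit 9: prefix='0' (no match yet)
Bit 10: prefix='00' -> emit 'a', reset
Bit 11: prefix='0' (no match yet)
Bit 12: prefix='00' -> emit 'a', reset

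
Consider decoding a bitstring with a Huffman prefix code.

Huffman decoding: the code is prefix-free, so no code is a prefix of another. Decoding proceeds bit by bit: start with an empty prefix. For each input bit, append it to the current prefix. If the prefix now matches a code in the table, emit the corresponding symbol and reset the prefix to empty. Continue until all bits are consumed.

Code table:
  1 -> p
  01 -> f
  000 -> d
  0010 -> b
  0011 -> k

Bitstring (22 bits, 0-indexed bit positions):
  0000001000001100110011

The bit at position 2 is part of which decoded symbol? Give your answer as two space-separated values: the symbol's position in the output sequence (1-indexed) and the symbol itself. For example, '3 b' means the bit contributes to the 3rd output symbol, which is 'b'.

Bit 0: prefix='0' (no match yet)
Bit 1: prefix='00' (no match yet)
Bit 2: prefix='000' -> emit 'd', reset
Bit 3: prefix='0' (no match yet)
Bit 4: prefix='00' (no match yet)
Bit 5: prefix='000' -> emit 'd', reset
Bit 6: prefix='1' -> emit 'p', reset

Answer: 1 d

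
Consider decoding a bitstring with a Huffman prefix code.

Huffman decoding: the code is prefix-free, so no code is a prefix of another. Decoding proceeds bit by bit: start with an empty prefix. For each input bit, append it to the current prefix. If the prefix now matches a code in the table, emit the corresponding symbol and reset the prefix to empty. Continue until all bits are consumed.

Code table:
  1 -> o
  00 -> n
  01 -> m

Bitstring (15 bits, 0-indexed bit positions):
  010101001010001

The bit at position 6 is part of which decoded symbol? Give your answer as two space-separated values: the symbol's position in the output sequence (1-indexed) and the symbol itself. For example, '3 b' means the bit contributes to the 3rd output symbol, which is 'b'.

Answer: 4 n

Derivation:
Bit 0: prefix='0' (no match yet)
Bit 1: prefix='01' -> emit 'm', reset
Bit 2: prefix='0' (no match yet)
Bit 3: prefix='01' -> emit 'm', reset
Bit 4: prefix='0' (no match yet)
Bit 5: prefix='01' -> emit 'm', reset
Bit 6: prefix='0' (no match yet)
Bit 7: prefix='00' -> emit 'n', reset
Bit 8: prefix='1' -> emit 'o', reset
Bit 9: prefix='0' (no match yet)
Bit 10: prefix='01' -> emit 'm', reset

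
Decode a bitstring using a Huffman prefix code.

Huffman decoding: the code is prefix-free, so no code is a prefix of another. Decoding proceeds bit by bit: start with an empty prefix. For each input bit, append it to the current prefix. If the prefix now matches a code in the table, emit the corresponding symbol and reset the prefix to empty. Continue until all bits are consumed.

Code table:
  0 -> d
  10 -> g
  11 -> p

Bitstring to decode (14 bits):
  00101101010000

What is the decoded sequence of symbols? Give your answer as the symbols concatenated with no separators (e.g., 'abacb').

Answer: ddgpdggddd

Derivation:
Bit 0: prefix='0' -> emit 'd', reset
Bit 1: prefix='0' -> emit 'd', reset
Bit 2: prefix='1' (no match yet)
Bit 3: prefix='10' -> emit 'g', reset
Bit 4: prefix='1' (no match yet)
Bit 5: prefix='11' -> emit 'p', reset
Bit 6: prefix='0' -> emit 'd', reset
Bit 7: prefix='1' (no match yet)
Bit 8: prefix='10' -> emit 'g', reset
Bit 9: prefix='1' (no match yet)
Bit 10: prefix='10' -> emit 'g', reset
Bit 11: prefix='0' -> emit 'd', reset
Bit 12: prefix='0' -> emit 'd', reset
Bit 13: prefix='0' -> emit 'd', reset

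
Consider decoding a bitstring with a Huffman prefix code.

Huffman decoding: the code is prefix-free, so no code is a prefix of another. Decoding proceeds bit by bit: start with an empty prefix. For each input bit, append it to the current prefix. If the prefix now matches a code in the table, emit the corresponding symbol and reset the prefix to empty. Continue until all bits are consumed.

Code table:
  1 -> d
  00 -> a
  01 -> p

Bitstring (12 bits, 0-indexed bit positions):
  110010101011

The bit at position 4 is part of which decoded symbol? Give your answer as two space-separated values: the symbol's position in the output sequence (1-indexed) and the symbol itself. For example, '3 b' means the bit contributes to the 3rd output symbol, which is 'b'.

Answer: 4 d

Derivation:
Bit 0: prefix='1' -> emit 'd', reset
Bit 1: prefix='1' -> emit 'd', reset
Bit 2: prefix='0' (no match yet)
Bit 3: prefix='00' -> emit 'a', reset
Bit 4: prefix='1' -> emit 'd', reset
Bit 5: prefix='0' (no match yet)
Bit 6: prefix='01' -> emit 'p', reset
Bit 7: prefix='0' (no match yet)
Bit 8: prefix='01' -> emit 'p', reset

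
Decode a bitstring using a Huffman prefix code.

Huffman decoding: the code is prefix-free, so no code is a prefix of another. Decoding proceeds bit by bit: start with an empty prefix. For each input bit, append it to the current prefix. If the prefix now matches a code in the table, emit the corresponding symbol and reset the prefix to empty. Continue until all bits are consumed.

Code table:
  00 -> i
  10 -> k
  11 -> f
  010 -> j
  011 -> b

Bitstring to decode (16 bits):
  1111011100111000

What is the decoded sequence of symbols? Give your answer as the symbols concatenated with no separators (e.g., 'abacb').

Bit 0: prefix='1' (no match yet)
Bit 1: prefix='11' -> emit 'f', reset
Bit 2: prefix='1' (no match yet)
Bit 3: prefix='11' -> emit 'f', reset
Bit 4: prefix='0' (no match yet)
Bit 5: prefix='01' (no match yet)
Bit 6: prefix='011' -> emit 'b', reset
Bit 7: prefix='1' (no match yet)
Bit 8: prefix='10' -> emit 'k', reset
Bit 9: prefix='0' (no match yet)
Bit 10: prefix='01' (no match yet)
Bit 11: prefix='011' -> emit 'b', reset
Bit 12: prefix='1' (no match yet)
Bit 13: prefix='10' -> emit 'k', reset
Bit 14: prefix='0' (no match yet)
Bit 15: prefix='00' -> emit 'i', reset

Answer: ffbkbki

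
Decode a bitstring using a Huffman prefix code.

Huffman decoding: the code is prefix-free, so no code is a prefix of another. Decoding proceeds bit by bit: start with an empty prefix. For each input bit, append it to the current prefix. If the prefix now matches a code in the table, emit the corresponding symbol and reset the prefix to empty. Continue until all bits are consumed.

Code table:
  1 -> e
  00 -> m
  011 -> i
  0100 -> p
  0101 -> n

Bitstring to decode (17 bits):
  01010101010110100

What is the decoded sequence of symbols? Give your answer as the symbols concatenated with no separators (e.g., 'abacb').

Bit 0: prefix='0' (no match yet)
Bit 1: prefix='01' (no match yet)
Bit 2: prefix='010' (no match yet)
Bit 3: prefix='0101' -> emit 'n', reset
Bit 4: prefix='0' (no match yet)
Bit 5: prefix='01' (no match yet)
Bit 6: prefix='010' (no match yet)
Bit 7: prefix='0101' -> emit 'n', reset
Bit 8: prefix='0' (no match yet)
Bit 9: prefix='01' (no match yet)
Bit 10: prefix='010' (no match yet)
Bit 11: prefix='0101' -> emit 'n', reset
Bit 12: prefix='1' -> emit 'e', reset
Bit 13: prefix='0' (no match yet)
Bit 14: prefix='01' (no match yet)
Bit 15: prefix='010' (no match yet)
Bit 16: prefix='0100' -> emit 'p', reset

Answer: nnnep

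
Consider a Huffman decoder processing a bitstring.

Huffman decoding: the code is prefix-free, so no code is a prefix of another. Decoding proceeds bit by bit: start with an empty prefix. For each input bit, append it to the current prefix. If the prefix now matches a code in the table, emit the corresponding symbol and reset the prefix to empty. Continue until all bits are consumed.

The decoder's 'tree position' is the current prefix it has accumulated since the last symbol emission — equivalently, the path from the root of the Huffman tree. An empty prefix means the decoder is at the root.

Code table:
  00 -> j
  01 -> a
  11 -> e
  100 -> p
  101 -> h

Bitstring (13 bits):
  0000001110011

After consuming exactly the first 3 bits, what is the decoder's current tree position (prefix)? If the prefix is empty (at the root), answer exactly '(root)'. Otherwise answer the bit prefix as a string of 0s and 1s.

Answer: 0

Derivation:
Bit 0: prefix='0' (no match yet)
Bit 1: prefix='00' -> emit 'j', reset
Bit 2: prefix='0' (no match yet)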